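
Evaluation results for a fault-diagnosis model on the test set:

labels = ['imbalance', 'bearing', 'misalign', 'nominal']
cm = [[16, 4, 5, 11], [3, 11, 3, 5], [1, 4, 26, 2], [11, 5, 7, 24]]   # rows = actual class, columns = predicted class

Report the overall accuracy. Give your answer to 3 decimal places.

0.558

Accuracy = trace / total = (16+11+26+24=77) / 138 = 77/138 = 0.558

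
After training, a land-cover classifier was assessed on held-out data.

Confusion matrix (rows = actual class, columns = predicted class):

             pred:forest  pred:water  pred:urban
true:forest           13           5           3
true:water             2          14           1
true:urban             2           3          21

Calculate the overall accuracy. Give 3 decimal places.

Accuracy = trace / total = (13+14+21=48) / 64 = 48/64 = 0.750

0.750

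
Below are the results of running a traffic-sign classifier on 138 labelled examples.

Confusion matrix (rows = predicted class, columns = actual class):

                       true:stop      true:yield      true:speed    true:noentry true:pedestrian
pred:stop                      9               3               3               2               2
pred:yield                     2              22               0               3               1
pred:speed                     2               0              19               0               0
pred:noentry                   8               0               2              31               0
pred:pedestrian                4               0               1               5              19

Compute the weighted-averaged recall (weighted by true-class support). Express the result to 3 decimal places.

0.725

Per-class recall (TP/(TP+FN)):
  stop: TP=9, FN=2+2+8+4=16 → 9/25 = 0.3600
  yield: TP=22, FN=3+0+0+0=3 → 22/25 = 0.8800
  speed: TP=19, FN=3+0+2+1=6 → 19/25 = 0.7600
  noentry: TP=31, FN=2+3+0+5=10 → 31/41 = 0.7561
  pedestrian: TP=19, FN=2+1+0+0=3 → 19/22 = 0.8636
Weighted-recall = Σ (supportᵢ/N)·recallᵢ with N=138: (25/138)·0.3600 + (25/138)·0.8800 + (25/138)·0.7600 + (41/138)·0.7561 + (22/138)·0.8636 = 0.725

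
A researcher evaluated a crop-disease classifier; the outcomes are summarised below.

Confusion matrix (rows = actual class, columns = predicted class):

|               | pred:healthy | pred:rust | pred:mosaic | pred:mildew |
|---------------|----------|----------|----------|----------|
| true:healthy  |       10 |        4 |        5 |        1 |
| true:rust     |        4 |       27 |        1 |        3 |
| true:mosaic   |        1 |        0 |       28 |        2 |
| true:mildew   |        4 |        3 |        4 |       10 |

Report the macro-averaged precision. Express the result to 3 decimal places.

0.671

Per-class precision (TP/(TP+FP)):
  healthy: TP=10, FP=4+1+4=9 → 10/19 = 0.5263
  rust: TP=27, FP=4+0+3=7 → 27/34 = 0.7941
  mosaic: TP=28, FP=5+1+4=10 → 28/38 = 0.7368
  mildew: TP=10, FP=1+3+2=6 → 10/16 = 0.6250
Macro-precision = mean = (0.5263 + 0.7941 + 0.7368 + 0.6250) / 4 = 0.671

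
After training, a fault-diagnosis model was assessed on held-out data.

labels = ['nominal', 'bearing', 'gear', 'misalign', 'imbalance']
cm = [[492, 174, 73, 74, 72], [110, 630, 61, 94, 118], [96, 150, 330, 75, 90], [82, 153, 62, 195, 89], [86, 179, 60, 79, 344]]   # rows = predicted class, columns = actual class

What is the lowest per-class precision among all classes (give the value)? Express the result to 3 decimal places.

0.336

Per-class precision (TP/(TP+FP)):
  nominal: TP=492, FP=174+73+74+72=393 → 492/885 = 0.5559
  bearing: TP=630, FP=110+61+94+118=383 → 630/1013 = 0.6219
  gear: TP=330, FP=96+150+75+90=411 → 330/741 = 0.4453
  misalign: TP=195, FP=82+153+62+89=386 → 195/581 = 0.3356
  imbalance: TP=344, FP=86+179+60+79=404 → 344/748 = 0.4599
Lowest is class 'misalign' with precision = 0.336.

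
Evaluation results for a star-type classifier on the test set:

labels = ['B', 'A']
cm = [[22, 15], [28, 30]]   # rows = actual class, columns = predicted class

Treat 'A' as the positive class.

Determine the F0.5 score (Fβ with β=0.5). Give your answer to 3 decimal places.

0.630

Fβ = (1+β²)·TP / ((1+β²)·TP + β²·FN + FP), with β²=1/4
= 1.25·30 / (1.25·30 + 0.25·28 + 15) = 0.630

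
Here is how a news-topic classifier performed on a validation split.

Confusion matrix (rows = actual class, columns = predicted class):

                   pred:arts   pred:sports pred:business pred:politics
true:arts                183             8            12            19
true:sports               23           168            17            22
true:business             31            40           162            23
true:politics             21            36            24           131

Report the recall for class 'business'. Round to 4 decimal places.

One-vs-rest for 'business': TP = diagonal; FP = other classes predicted 'business'; FN = 'business' predicted as other.
recall = TP/(TP+FN).
business: TP=162, FN=31+40+23=94 → 162/256 = 0.63281

0.6328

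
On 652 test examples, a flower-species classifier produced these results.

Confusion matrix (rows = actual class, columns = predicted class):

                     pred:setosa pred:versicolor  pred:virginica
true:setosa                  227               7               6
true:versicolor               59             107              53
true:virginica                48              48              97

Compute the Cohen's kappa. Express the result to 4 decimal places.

Observed agreement pₒ = trace/N = 431/652 = 0.66104
Expected agreement pₑ = Σ (rowᵢ·colᵢ)/N² = (240·334 + 219·162 + 193·156)/652² = 0.34285
κ = (pₒ − pₑ)/(1 − pₑ) = (0.66104 − 0.34285)/(1 − 0.34285) = 0.4842

0.4842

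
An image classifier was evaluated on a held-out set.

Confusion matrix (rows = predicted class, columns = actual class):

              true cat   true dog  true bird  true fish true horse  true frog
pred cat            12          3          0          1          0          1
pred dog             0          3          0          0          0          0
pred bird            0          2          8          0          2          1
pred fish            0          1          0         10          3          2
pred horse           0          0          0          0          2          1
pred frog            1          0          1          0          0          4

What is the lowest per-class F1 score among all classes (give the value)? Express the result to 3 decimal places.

0.400

Per-class F1 score (2·TP/(2·TP+FP+FN)):
  cat: TP=12, FP=3+0+1+0+1=5, FN=0+0+0+0+1=1 → 24/30 = 0.8000
  dog: TP=3, FP=0+0+0+0+0=0, FN=3+2+1+0+0=6 → 6/12 = 0.5000
  bird: TP=8, FP=0+2+0+2+1=5, FN=0+0+0+0+1=1 → 16/22 = 0.7273
  fish: TP=10, FP=0+1+0+3+2=6, FN=1+0+0+0+0=1 → 20/27 = 0.7407
  horse: TP=2, FP=0+0+0+0+1=1, FN=0+0+2+3+0=5 → 4/10 = 0.4000
  frog: TP=4, FP=1+0+1+0+0=2, FN=1+0+1+2+1=5 → 8/15 = 0.5333
Lowest is class 'horse' with F1 score = 0.400.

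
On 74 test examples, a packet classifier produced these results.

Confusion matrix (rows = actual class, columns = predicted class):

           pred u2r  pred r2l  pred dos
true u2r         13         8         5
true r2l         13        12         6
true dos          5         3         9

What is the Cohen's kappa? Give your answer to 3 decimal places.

0.182

Observed agreement pₒ = trace/N = 34/74 = 0.4595
Expected agreement pₑ = Σ (rowᵢ·colᵢ)/N² = (26·31 + 31·23 + 17·20)/74² = 0.3395
κ = (pₒ − pₑ)/(1 − pₑ) = (0.4595 − 0.3395)/(1 − 0.3395) = 0.182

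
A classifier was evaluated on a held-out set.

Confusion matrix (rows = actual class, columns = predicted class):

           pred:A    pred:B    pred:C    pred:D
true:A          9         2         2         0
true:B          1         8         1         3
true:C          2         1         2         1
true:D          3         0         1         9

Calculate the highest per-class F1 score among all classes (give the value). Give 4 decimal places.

0.6923

Per-class F1 score (2·TP/(2·TP+FP+FN)):
  A: TP=9, FP=1+2+3=6, FN=2+2+0=4 → 18/28 = 0.64286
  B: TP=8, FP=2+1+0=3, FN=1+1+3=5 → 16/24 = 0.66667
  C: TP=2, FP=2+1+1=4, FN=2+1+1=4 → 4/12 = 0.33333
  D: TP=9, FP=0+3+1=4, FN=3+0+1=4 → 18/26 = 0.69231
Highest is class 'D' with F1 score = 0.6923.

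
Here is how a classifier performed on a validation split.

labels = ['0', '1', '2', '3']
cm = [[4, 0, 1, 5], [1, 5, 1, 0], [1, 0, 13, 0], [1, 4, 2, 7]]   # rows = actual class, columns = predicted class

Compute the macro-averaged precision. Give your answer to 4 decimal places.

0.6188

Per-class precision (TP/(TP+FP)):
  0: TP=4, FP=1+1+1=3 → 4/7 = 0.57143
  1: TP=5, FP=0+0+4=4 → 5/9 = 0.55556
  2: TP=13, FP=1+1+2=4 → 13/17 = 0.76471
  3: TP=7, FP=5+0+0=5 → 7/12 = 0.58333
Macro-precision = mean = (0.57143 + 0.55556 + 0.76471 + 0.58333) / 4 = 0.6188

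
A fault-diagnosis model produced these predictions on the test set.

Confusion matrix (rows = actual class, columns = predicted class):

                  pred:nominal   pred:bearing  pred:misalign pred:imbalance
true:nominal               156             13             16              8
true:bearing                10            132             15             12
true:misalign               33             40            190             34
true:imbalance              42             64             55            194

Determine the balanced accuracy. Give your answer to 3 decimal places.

Balanced accuracy = mean of per-class recall.
  nominal: recall = 156/193 = 0.8083
  bearing: recall = 132/169 = 0.7811
  misalign: recall = 190/297 = 0.6397
  imbalance: recall = 194/355 = 0.5465
Mean = (0.8083 + 0.7811 + 0.6397 + 0.5465) / 4 = 0.694

0.694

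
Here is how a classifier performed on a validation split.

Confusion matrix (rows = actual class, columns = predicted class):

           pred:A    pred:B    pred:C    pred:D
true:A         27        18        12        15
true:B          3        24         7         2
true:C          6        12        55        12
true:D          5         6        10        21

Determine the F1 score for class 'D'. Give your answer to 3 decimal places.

0.457

One-vs-rest for 'D': TP = diagonal; FP = other classes predicted 'D'; FN = 'D' predicted as other.
F1 score = 2·TP/(2·TP+FP+FN).
D: TP=21, FP=15+2+12=29, FN=5+6+10=21 → 42/92 = 0.4565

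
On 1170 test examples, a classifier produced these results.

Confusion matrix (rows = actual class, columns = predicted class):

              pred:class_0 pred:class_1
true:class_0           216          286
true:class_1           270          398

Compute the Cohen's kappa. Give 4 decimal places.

0.0262

Observed agreement pₒ = trace/N = 614/1170 = 0.52479
Expected agreement pₑ = Σ (rowᵢ·colᵢ)/N² = (502·486 + 668·684)/1170² = 0.51201
κ = (pₒ − pₑ)/(1 − pₑ) = (0.52479 − 0.51201)/(1 − 0.51201) = 0.0262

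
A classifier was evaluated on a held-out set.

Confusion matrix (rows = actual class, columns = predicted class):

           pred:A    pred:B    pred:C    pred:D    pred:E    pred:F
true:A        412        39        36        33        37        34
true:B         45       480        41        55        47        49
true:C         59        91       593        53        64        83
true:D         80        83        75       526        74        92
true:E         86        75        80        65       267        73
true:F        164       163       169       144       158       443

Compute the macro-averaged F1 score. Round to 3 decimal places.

Per-class F1 score (2·TP/(2·TP+FP+FN)):
  A: TP=412, FP=45+59+80+86+164=434, FN=39+36+33+37+34=179 → 824/1437 = 0.5734
  B: TP=480, FP=39+91+83+75+163=451, FN=45+41+55+47+49=237 → 960/1648 = 0.5825
  C: TP=593, FP=36+41+75+80+169=401, FN=59+91+53+64+83=350 → 1186/1937 = 0.6123
  D: TP=526, FP=33+55+53+65+144=350, FN=80+83+75+74+92=404 → 1052/1806 = 0.5825
  E: TP=267, FP=37+47+64+74+158=380, FN=86+75+80+65+73=379 → 534/1293 = 0.4130
  F: TP=443, FP=34+49+83+92+73=331, FN=164+163+169+144+158=798 → 886/2015 = 0.4397
Macro-F1 score = mean = (0.5734 + 0.5825 + 0.6123 + 0.5825 + 0.4130 + 0.4397) / 6 = 0.534

0.534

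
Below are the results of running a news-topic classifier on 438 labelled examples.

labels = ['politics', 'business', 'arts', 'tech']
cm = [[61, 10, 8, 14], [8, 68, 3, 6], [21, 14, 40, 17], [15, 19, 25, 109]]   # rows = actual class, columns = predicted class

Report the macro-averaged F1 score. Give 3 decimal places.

0.620

Per-class F1 score (2·TP/(2·TP+FP+FN)):
  politics: TP=61, FP=8+21+15=44, FN=10+8+14=32 → 122/198 = 0.6162
  business: TP=68, FP=10+14+19=43, FN=8+3+6=17 → 136/196 = 0.6939
  arts: TP=40, FP=8+3+25=36, FN=21+14+17=52 → 80/168 = 0.4762
  tech: TP=109, FP=14+6+17=37, FN=15+19+25=59 → 218/314 = 0.6943
Macro-F1 score = mean = (0.6162 + 0.6939 + 0.4762 + 0.6943) / 4 = 0.620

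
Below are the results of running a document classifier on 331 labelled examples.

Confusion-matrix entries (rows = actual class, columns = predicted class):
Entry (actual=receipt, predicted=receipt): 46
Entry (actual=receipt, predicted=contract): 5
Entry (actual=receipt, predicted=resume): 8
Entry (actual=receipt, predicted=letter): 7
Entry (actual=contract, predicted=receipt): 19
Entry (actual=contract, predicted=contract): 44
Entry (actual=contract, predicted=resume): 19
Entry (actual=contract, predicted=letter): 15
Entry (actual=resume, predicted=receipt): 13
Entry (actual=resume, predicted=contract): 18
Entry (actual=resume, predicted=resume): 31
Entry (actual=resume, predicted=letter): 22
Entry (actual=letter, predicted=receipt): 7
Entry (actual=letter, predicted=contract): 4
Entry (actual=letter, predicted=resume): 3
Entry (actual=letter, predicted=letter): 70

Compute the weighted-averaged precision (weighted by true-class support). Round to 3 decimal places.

0.574

Per-class precision (TP/(TP+FP)):
  receipt: TP=46, FP=19+13+7=39 → 46/85 = 0.5412
  contract: TP=44, FP=5+18+4=27 → 44/71 = 0.6197
  resume: TP=31, FP=8+19+3=30 → 31/61 = 0.5082
  letter: TP=70, FP=7+15+22=44 → 70/114 = 0.6140
Weighted-precision = Σ (supportᵢ/N)·precisionᵢ with N=331: (66/331)·0.5412 + (97/331)·0.6197 + (84/331)·0.5082 + (84/331)·0.6140 = 0.574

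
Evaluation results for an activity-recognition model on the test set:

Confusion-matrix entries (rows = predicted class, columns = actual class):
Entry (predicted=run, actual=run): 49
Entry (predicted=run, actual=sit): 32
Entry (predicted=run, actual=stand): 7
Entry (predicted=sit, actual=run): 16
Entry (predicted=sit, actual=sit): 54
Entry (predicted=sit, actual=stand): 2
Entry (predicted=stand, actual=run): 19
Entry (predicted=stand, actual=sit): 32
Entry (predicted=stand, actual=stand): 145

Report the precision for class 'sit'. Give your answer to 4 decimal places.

Treat 'sit' as positive and all other classes as negative.
precision = TP/(TP+FP).
sit: TP=54, FP=16+2=18 → 54/72 = 0.75000

0.7500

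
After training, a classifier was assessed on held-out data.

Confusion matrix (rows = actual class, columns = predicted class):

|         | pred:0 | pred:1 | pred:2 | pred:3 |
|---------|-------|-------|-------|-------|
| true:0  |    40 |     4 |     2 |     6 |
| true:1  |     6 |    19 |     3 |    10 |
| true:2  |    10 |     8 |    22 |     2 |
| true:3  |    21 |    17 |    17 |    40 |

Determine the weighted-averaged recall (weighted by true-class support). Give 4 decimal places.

Per-class recall (TP/(TP+FN)):
  0: TP=40, FN=4+2+6=12 → 40/52 = 0.76923
  1: TP=19, FN=6+3+10=19 → 19/38 = 0.50000
  2: TP=22, FN=10+8+2=20 → 22/42 = 0.52381
  3: TP=40, FN=21+17+17=55 → 40/95 = 0.42105
Weighted-recall = Σ (supportᵢ/N)·recallᵢ with N=227: (52/227)·0.76923 + (38/227)·0.50000 + (42/227)·0.52381 + (95/227)·0.42105 = 0.5330

0.5330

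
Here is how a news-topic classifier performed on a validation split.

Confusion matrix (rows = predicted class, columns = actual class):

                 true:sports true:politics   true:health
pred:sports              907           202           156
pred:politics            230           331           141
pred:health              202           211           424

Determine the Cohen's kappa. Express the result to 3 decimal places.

0.365

Observed agreement pₒ = trace/N = 1662/2804 = 0.5927
Expected agreement pₑ = Σ (rowᵢ·colᵢ)/N² = (1339·1265 + 744·702 + 721·837)/2804² = 0.3586
κ = (pₒ − pₑ)/(1 − pₑ) = (0.5927 − 0.3586)/(1 − 0.3586) = 0.365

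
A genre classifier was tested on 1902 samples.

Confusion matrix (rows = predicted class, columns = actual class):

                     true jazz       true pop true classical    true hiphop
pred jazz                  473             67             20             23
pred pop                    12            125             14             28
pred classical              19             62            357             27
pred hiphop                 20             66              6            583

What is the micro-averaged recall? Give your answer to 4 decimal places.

0.8086

Micro-averaging pools counts across classes: ΣTP=1538, ΣFP=364, ΣFN=364.
Micro-recall = TP/(TP+FN) on pooled counts = 0.8086 (equals overall accuracy in single-label multiclass).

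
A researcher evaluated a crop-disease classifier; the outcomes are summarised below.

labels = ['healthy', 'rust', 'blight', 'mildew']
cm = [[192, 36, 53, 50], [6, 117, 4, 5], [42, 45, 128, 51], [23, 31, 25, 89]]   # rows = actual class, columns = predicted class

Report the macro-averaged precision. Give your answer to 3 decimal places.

0.577

Per-class precision (TP/(TP+FP)):
  healthy: TP=192, FP=6+42+23=71 → 192/263 = 0.7300
  rust: TP=117, FP=36+45+31=112 → 117/229 = 0.5109
  blight: TP=128, FP=53+4+25=82 → 128/210 = 0.6095
  mildew: TP=89, FP=50+5+51=106 → 89/195 = 0.4564
Macro-precision = mean = (0.7300 + 0.5109 + 0.6095 + 0.4564) / 4 = 0.577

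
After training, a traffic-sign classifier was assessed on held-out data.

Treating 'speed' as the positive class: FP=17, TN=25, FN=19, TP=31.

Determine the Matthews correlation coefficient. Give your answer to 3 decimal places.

MCC = (TP·TN − FP·FN) / √((TP+FP)(TP+FN)(TN+FP)(TN+FN))
Numerator = 31·25 − 17·19 = 452
Denominator = √(48·50·42·44) = √4435200 = 2105.9915
MCC = 452 / 2105.9915 = 0.215

0.215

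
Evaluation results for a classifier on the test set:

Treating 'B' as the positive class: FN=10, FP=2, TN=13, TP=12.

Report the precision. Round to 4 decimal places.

0.8571

Precision = TP/(TP+FP) = 12/(12+2) = 12/14 = 0.8571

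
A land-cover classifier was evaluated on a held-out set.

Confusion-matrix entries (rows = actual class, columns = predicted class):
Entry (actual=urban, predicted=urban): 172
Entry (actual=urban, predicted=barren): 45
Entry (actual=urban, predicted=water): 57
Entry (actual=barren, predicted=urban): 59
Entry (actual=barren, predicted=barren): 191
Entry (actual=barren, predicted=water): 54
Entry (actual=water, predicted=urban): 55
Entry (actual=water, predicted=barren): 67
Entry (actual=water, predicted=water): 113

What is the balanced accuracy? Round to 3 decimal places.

0.579

Balanced accuracy = mean of per-class recall.
  urban: recall = 172/274 = 0.6277
  barren: recall = 191/304 = 0.6283
  water: recall = 113/235 = 0.4809
Mean = (0.6277 + 0.6283 + 0.4809) / 3 = 0.579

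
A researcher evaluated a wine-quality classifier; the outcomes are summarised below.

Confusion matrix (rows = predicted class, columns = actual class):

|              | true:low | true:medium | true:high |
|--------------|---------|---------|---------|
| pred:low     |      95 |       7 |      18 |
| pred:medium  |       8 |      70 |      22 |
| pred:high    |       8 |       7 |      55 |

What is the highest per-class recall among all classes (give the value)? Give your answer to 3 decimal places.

Per-class recall (TP/(TP+FN)):
  low: TP=95, FN=8+8=16 → 95/111 = 0.8559
  medium: TP=70, FN=7+7=14 → 70/84 = 0.8333
  high: TP=55, FN=18+22=40 → 55/95 = 0.5789
Highest is class 'low' with recall = 0.856.

0.856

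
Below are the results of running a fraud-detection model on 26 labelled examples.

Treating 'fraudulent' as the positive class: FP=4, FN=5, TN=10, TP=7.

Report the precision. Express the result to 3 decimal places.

0.636

Precision = TP/(TP+FP) = 7/(7+4) = 7/11 = 0.636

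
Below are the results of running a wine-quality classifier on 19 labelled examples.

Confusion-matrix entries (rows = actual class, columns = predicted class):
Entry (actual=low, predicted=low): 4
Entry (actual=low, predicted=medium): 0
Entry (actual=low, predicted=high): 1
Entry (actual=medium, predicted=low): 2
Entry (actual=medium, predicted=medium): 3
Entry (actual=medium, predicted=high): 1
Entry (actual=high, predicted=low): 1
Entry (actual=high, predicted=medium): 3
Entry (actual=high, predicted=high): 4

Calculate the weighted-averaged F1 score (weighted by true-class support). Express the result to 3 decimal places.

0.574

Per-class F1 score (2·TP/(2·TP+FP+FN)):
  low: TP=4, FP=2+1=3, FN=0+1=1 → 8/12 = 0.6667
  medium: TP=3, FP=0+3=3, FN=2+1=3 → 6/12 = 0.5000
  high: TP=4, FP=1+1=2, FN=1+3=4 → 8/14 = 0.5714
Weighted-F1 score = Σ (supportᵢ/N)·F1 scoreᵢ with N=19: (5/19)·0.6667 + (6/19)·0.5000 + (8/19)·0.5714 = 0.574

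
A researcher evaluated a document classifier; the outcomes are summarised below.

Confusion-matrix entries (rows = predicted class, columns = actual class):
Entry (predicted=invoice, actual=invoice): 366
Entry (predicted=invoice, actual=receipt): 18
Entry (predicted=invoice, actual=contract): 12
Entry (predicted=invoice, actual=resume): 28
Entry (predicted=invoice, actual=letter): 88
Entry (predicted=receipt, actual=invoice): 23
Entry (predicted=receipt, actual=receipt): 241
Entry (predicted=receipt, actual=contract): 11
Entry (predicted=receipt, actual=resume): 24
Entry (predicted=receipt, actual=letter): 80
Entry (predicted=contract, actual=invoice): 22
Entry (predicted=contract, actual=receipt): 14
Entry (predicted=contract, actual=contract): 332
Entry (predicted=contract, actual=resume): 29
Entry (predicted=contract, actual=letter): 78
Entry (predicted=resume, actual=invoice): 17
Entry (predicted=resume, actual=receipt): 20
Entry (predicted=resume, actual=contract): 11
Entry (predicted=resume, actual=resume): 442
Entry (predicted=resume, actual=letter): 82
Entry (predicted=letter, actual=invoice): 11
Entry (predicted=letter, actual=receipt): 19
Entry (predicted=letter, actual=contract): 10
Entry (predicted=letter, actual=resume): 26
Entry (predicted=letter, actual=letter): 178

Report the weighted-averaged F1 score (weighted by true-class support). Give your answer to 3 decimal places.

0.698

Per-class F1 score (2·TP/(2·TP+FP+FN)):
  invoice: TP=366, FP=18+12+28+88=146, FN=23+22+17+11=73 → 732/951 = 0.7697
  receipt: TP=241, FP=23+11+24+80=138, FN=18+14+20+19=71 → 482/691 = 0.6975
  contract: TP=332, FP=22+14+29+78=143, FN=12+11+11+10=44 → 664/851 = 0.7803
  resume: TP=442, FP=17+20+11+82=130, FN=28+24+29+26=107 → 884/1121 = 0.7886
  letter: TP=178, FP=11+19+10+26=66, FN=88+80+78+82=328 → 356/750 = 0.4747
Weighted-F1 score = Σ (supportᵢ/N)·F1 scoreᵢ with N=2182: (439/2182)·0.7697 + (312/2182)·0.6975 + (376/2182)·0.7803 + (549/2182)·0.7886 + (506/2182)·0.4747 = 0.698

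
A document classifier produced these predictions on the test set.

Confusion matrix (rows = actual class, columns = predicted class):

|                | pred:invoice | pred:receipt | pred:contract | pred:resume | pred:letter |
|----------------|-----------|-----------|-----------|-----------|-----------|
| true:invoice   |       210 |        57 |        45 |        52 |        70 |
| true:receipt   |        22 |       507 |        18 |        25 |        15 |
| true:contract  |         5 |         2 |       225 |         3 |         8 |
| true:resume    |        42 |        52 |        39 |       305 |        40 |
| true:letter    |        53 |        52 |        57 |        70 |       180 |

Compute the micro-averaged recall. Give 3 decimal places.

0.662

Micro-averaging pools counts across classes: ΣTP=1427, ΣFP=727, ΣFN=727.
Micro-recall = TP/(TP+FN) on pooled counts = 0.662 (equals overall accuracy in single-label multiclass).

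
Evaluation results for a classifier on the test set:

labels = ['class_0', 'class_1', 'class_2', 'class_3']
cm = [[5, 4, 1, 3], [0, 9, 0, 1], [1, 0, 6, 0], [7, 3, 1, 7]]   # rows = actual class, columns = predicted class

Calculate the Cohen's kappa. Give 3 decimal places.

Observed agreement pₒ = trace/N = 27/48 = 0.5625
Expected agreement pₑ = Σ (rowᵢ·colᵢ)/N² = (13·13 + 10·16 + 7·8 + 18·11)/48² = 0.2530
κ = (pₒ − pₑ)/(1 − pₑ) = (0.5625 − 0.2530)/(1 − 0.2530) = 0.414

0.414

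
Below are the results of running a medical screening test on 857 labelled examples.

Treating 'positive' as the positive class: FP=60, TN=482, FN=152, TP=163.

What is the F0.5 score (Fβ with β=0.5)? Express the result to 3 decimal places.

0.675

Fβ = (1+β²)·TP / ((1+β²)·TP + β²·FN + FP), with β²=1/4
= 1.25·163 / (1.25·163 + 0.25·152 + 60) = 0.675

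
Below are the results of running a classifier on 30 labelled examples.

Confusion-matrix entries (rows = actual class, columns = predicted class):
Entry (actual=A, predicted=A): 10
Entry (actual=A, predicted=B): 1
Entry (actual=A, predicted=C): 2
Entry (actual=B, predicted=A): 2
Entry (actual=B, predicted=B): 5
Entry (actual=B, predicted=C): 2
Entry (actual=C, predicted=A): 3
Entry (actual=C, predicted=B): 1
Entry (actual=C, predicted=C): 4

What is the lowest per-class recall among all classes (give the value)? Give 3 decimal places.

0.500

Per-class recall (TP/(TP+FN)):
  A: TP=10, FN=1+2=3 → 10/13 = 0.7692
  B: TP=5, FN=2+2=4 → 5/9 = 0.5556
  C: TP=4, FN=3+1=4 → 4/8 = 0.5000
Lowest is class 'C' with recall = 0.500.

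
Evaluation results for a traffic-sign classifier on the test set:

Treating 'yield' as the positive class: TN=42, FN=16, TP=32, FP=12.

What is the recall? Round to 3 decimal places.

Recall = TP/(TP+FN) = 32/(32+16) = 32/48 = 0.667

0.667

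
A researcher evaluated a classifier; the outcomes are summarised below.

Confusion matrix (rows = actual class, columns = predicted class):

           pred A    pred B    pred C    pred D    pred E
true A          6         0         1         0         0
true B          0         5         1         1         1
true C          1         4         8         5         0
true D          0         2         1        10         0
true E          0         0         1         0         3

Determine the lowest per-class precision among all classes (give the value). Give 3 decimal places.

Per-class precision (TP/(TP+FP)):
  A: TP=6, FP=0+1+0+0=1 → 6/7 = 0.8571
  B: TP=5, FP=0+4+2+0=6 → 5/11 = 0.4545
  C: TP=8, FP=1+1+1+1=4 → 8/12 = 0.6667
  D: TP=10, FP=0+1+5+0=6 → 10/16 = 0.6250
  E: TP=3, FP=0+1+0+0=1 → 3/4 = 0.7500
Lowest is class 'B' with precision = 0.455.

0.455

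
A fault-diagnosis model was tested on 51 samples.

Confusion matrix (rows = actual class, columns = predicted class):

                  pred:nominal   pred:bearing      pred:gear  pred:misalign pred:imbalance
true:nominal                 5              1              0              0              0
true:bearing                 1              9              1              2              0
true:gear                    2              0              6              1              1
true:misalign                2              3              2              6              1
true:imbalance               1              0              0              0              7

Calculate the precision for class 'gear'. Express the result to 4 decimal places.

0.6667

Take TP from the diagonal, FP from the rest of the 'gear' prediction marginal, FN from the rest of the 'gear' actual marginal.
precision = TP/(TP+FP).
gear: TP=6, FP=0+1+2+0=3 → 6/9 = 0.66667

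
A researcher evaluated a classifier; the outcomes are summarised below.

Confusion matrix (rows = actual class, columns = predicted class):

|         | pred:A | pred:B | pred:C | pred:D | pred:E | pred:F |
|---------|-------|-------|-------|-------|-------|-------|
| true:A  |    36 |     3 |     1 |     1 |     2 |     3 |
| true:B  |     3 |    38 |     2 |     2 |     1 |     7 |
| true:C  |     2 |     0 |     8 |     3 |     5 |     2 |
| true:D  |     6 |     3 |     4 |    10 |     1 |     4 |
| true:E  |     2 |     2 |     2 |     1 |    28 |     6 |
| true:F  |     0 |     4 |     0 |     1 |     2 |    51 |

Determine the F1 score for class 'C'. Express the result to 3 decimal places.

Treat 'C' as positive and all other classes as negative.
F1 score = 2·TP/(2·TP+FP+FN).
C: TP=8, FP=1+2+4+2+0=9, FN=2+0+3+5+2=12 → 16/37 = 0.4324

0.432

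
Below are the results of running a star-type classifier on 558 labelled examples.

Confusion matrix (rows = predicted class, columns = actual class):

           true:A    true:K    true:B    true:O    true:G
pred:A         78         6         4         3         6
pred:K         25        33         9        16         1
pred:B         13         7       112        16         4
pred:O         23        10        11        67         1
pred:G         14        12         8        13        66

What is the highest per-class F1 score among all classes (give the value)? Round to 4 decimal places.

0.7568

Per-class F1 score (2·TP/(2·TP+FP+FN)):
  A: TP=78, FP=6+4+3+6=19, FN=25+13+23+14=75 → 156/250 = 0.62400
  K: TP=33, FP=25+9+16+1=51, FN=6+7+10+12=35 → 66/152 = 0.43421
  B: TP=112, FP=13+7+16+4=40, FN=4+9+11+8=32 → 224/296 = 0.75676
  O: TP=67, FP=23+10+11+1=45, FN=3+16+16+13=48 → 134/227 = 0.59031
  G: TP=66, FP=14+12+8+13=47, FN=6+1+4+1=12 → 132/191 = 0.69110
Highest is class 'B' with F1 score = 0.7568.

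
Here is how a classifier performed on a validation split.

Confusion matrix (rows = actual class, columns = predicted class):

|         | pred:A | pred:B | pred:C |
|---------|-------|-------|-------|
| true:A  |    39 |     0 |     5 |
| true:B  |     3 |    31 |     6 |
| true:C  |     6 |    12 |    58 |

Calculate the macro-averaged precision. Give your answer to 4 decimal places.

0.7913

Per-class precision (TP/(TP+FP)):
  A: TP=39, FP=3+6=9 → 39/48 = 0.81250
  B: TP=31, FP=0+12=12 → 31/43 = 0.72093
  C: TP=58, FP=5+6=11 → 58/69 = 0.84058
Macro-precision = mean = (0.81250 + 0.72093 + 0.84058) / 3 = 0.7913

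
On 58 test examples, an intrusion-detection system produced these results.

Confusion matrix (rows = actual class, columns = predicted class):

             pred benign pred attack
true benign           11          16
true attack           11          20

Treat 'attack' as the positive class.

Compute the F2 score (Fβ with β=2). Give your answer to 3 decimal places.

0.625

Fβ = (1+β²)·TP / ((1+β²)·TP + β²·FN + FP), with β²=4
= 5·20 / (5·20 + 4·11 + 16) = 0.625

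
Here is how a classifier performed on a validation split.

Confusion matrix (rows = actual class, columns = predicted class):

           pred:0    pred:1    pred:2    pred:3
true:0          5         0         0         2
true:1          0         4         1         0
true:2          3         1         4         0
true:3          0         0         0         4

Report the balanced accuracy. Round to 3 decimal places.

0.754

Balanced accuracy = mean of per-class recall.
  0: recall = 5/7 = 0.7143
  1: recall = 4/5 = 0.8000
  2: recall = 4/8 = 0.5000
  3: recall = 4/4 = 1.0000
Mean = (0.7143 + 0.8000 + 0.5000 + 1.0000) / 4 = 0.754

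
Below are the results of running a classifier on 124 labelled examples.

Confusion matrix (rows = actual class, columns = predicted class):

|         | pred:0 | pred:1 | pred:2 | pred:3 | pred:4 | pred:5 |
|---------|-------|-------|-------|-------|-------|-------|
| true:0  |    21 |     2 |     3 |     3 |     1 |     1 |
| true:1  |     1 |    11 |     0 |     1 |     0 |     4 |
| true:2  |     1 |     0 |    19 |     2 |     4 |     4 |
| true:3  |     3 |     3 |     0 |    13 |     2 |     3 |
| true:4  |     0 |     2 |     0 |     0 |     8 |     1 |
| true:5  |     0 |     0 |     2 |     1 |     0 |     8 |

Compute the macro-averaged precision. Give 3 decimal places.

0.629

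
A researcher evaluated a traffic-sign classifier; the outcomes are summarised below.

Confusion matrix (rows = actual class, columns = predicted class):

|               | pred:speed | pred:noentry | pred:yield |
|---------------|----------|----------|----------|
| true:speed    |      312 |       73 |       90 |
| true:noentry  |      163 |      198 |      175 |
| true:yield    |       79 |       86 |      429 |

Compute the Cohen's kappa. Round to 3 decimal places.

0.375

Observed agreement pₒ = trace/N = 939/1605 = 0.5850
Expected agreement pₑ = Σ (rowᵢ·colᵢ)/N² = (475·554 + 536·357 + 594·694)/1605² = 0.3365
κ = (pₒ − pₑ)/(1 − pₑ) = (0.5850 − 0.3365)/(1 − 0.3365) = 0.375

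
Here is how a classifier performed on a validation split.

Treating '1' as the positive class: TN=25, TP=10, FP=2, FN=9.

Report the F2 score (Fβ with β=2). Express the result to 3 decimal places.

0.568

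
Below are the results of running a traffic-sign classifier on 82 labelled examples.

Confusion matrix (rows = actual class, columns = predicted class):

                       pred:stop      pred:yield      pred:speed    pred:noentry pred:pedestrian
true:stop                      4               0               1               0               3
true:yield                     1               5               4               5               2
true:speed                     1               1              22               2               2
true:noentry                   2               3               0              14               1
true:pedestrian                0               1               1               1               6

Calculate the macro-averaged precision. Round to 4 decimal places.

0.5701

Per-class precision (TP/(TP+FP)):
  stop: TP=4, FP=1+1+2+0=4 → 4/8 = 0.50000
  yield: TP=5, FP=0+1+3+1=5 → 5/10 = 0.50000
  speed: TP=22, FP=1+4+0+1=6 → 22/28 = 0.78571
  noentry: TP=14, FP=0+5+2+1=8 → 14/22 = 0.63636
  pedestrian: TP=6, FP=3+2+2+1=8 → 6/14 = 0.42857
Macro-precision = mean = (0.50000 + 0.50000 + 0.78571 + 0.63636 + 0.42857) / 5 = 0.5701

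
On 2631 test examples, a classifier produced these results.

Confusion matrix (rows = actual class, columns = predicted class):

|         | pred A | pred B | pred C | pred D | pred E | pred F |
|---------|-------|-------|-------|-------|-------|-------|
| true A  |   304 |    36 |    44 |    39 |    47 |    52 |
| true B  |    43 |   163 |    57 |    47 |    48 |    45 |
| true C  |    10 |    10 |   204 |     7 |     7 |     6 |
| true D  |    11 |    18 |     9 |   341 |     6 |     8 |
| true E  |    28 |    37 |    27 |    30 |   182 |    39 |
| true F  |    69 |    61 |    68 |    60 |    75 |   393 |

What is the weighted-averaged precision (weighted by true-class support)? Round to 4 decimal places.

0.6147

Per-class precision (TP/(TP+FP)):
  A: TP=304, FP=43+10+11+28+69=161 → 304/465 = 0.65376
  B: TP=163, FP=36+10+18+37+61=162 → 163/325 = 0.50154
  C: TP=204, FP=44+57+9+27+68=205 → 204/409 = 0.49878
  D: TP=341, FP=39+47+7+30+60=183 → 341/524 = 0.65076
  E: TP=182, FP=47+48+7+6+75=183 → 182/365 = 0.49863
  F: TP=393, FP=52+45+6+8+39=150 → 393/543 = 0.72376
Weighted-precision = Σ (supportᵢ/N)·precisionᵢ with N=2631: (522/2631)·0.65376 + (403/2631)·0.50154 + (244/2631)·0.49878 + (393/2631)·0.65076 + (343/2631)·0.49863 + (726/2631)·0.72376 = 0.6147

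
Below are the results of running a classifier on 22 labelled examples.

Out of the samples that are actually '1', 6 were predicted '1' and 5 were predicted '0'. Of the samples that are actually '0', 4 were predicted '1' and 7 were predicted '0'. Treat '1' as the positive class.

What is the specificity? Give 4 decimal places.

Specificity = TN/(TN+FP) = 7/(7+4) = 0.6364

0.6364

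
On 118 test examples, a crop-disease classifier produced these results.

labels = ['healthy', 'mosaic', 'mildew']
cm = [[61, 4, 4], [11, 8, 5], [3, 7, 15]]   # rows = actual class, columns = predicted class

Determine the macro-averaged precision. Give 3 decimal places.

0.620

Per-class precision (TP/(TP+FP)):
  healthy: TP=61, FP=11+3=14 → 61/75 = 0.8133
  mosaic: TP=8, FP=4+7=11 → 8/19 = 0.4211
  mildew: TP=15, FP=4+5=9 → 15/24 = 0.6250
Macro-precision = mean = (0.8133 + 0.4211 + 0.6250) / 3 = 0.620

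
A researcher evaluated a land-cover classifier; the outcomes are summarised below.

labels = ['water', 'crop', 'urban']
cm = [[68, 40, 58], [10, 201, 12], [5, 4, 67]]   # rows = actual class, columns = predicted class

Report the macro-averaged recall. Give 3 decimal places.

Per-class recall (TP/(TP+FN)):
  water: TP=68, FN=40+58=98 → 68/166 = 0.4096
  crop: TP=201, FN=10+12=22 → 201/223 = 0.9013
  urban: TP=67, FN=5+4=9 → 67/76 = 0.8816
Macro-recall = mean = (0.4096 + 0.9013 + 0.8816) / 3 = 0.731

0.731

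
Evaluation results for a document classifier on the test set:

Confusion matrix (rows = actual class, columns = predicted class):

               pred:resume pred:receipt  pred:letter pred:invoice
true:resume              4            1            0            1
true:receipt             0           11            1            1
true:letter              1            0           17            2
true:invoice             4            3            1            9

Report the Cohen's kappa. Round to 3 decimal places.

0.633

Observed agreement pₒ = trace/N = 41/56 = 0.7321
Expected agreement pₑ = Σ (rowᵢ·colᵢ)/N² = (6·9 + 13·15 + 20·19 + 17·13)/56² = 0.2710
κ = (pₒ − pₑ)/(1 − pₑ) = (0.7321 − 0.2710)/(1 − 0.2710) = 0.633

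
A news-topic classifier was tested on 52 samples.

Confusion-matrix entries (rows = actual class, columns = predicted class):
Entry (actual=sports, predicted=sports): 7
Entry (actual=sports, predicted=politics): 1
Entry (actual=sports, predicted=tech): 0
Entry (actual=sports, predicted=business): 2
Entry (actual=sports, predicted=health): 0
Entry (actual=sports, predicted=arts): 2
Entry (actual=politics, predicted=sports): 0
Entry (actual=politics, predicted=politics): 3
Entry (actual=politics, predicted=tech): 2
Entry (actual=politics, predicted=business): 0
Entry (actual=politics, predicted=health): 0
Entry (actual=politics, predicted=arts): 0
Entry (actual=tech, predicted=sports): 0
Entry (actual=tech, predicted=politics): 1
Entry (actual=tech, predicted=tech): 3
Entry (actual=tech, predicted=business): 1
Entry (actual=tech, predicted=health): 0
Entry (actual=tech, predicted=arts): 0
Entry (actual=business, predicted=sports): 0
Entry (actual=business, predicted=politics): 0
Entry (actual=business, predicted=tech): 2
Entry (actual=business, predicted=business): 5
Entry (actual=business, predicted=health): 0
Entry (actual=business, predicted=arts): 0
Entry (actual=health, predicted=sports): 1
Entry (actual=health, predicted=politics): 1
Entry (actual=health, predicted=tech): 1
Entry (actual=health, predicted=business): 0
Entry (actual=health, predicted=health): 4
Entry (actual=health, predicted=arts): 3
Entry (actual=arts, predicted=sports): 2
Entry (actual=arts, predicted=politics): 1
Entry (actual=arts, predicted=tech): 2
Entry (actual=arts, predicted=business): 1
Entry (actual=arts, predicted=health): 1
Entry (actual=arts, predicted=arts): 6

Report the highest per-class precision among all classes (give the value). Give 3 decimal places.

0.800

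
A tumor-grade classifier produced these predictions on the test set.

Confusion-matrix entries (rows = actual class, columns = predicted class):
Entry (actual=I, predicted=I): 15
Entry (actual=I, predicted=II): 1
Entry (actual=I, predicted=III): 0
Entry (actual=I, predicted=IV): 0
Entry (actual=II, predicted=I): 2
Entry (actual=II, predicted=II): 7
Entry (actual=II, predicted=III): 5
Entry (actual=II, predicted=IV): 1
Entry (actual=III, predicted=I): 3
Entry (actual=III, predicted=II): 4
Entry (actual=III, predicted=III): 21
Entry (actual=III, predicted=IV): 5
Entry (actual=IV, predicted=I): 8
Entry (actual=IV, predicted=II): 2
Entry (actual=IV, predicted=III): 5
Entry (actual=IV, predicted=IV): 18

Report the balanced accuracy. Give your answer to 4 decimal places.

Balanced accuracy = mean of per-class recall.
  I: recall = 15/16 = 0.93750
  II: recall = 7/15 = 0.46667
  III: recall = 21/33 = 0.63636
  IV: recall = 18/33 = 0.54545
Mean = (0.93750 + 0.46667 + 0.63636 + 0.54545) / 4 = 0.6465

0.6465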